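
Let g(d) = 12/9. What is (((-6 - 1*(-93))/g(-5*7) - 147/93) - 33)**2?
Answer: 14462809/15376 ≈ 940.61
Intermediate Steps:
g(d) = 4/3 (g(d) = 12*(1/9) = 4/3)
(((-6 - 1*(-93))/g(-5*7) - 147/93) - 33)**2 = (((-6 - 1*(-93))/(4/3) - 147/93) - 33)**2 = (((-6 + 93)*(3/4) - 147*1/93) - 33)**2 = ((87*(3/4) - 49/31) - 33)**2 = ((261/4 - 49/31) - 33)**2 = (7895/124 - 33)**2 = (3803/124)**2 = 14462809/15376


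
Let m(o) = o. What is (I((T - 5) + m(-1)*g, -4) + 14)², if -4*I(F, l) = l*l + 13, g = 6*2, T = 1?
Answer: 729/16 ≈ 45.563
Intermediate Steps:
g = 12
I(F, l) = -13/4 - l²/4 (I(F, l) = -(l*l + 13)/4 = -(l² + 13)/4 = -(13 + l²)/4 = -13/4 - l²/4)
(I((T - 5) + m(-1)*g, -4) + 14)² = ((-13/4 - ¼*(-4)²) + 14)² = ((-13/4 - ¼*16) + 14)² = ((-13/4 - 4) + 14)² = (-29/4 + 14)² = (27/4)² = 729/16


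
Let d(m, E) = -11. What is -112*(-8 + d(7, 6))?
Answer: 2128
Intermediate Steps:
-112*(-8 + d(7, 6)) = -112*(-8 - 11) = -112*(-19) = 2128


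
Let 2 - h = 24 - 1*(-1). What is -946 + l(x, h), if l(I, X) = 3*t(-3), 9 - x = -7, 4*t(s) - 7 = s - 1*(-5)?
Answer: -3757/4 ≈ -939.25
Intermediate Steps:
h = -23 (h = 2 - (24 - 1*(-1)) = 2 - (24 + 1) = 2 - 1*25 = 2 - 25 = -23)
t(s) = 3 + s/4 (t(s) = 7/4 + (s - 1*(-5))/4 = 7/4 + (s + 5)/4 = 7/4 + (5 + s)/4 = 7/4 + (5/4 + s/4) = 3 + s/4)
x = 16 (x = 9 - 1*(-7) = 9 + 7 = 16)
l(I, X) = 27/4 (l(I, X) = 3*(3 + (¼)*(-3)) = 3*(3 - ¾) = 3*(9/4) = 27/4)
-946 + l(x, h) = -946 + 27/4 = -3757/4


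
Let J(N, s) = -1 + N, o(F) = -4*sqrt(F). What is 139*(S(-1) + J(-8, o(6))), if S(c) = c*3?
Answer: -1668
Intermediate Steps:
S(c) = 3*c
139*(S(-1) + J(-8, o(6))) = 139*(3*(-1) + (-1 - 8)) = 139*(-3 - 9) = 139*(-12) = -1668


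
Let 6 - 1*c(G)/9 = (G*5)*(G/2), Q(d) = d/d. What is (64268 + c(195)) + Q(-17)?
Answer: -1582479/2 ≈ -7.9124e+5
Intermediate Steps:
Q(d) = 1
c(G) = 54 - 45*G²/2 (c(G) = 54 - 9*G*5*G/2 = 54 - 9*5*G*G*(½) = 54 - 9*5*G*G/2 = 54 - 45*G²/2)
(64268 + c(195)) + Q(-17) = (64268 + (54 - 45/2*195²)) + 1 = (64268 + (54 - 45/2*38025)) + 1 = (64268 + (54 - 1711125/2)) + 1 = (64268 - 1711017/2) + 1 = -1582481/2 + 1 = -1582479/2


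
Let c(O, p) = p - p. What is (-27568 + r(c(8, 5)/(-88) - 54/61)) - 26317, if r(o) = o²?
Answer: -200503169/3721 ≈ -53884.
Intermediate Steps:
c(O, p) = 0
(-27568 + r(c(8, 5)/(-88) - 54/61)) - 26317 = (-27568 + (0/(-88) - 54/61)²) - 26317 = (-27568 + (0*(-1/88) - 54*1/61)²) - 26317 = (-27568 + (0 - 54/61)²) - 26317 = (-27568 + (-54/61)²) - 26317 = (-27568 + 2916/3721) - 26317 = -102577612/3721 - 26317 = -200503169/3721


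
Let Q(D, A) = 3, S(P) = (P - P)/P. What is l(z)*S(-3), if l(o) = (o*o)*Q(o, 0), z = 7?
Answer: 0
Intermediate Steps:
S(P) = 0 (S(P) = 0/P = 0)
l(o) = 3*o**2 (l(o) = (o*o)*3 = o**2*3 = 3*o**2)
l(z)*S(-3) = (3*7**2)*0 = (3*49)*0 = 147*0 = 0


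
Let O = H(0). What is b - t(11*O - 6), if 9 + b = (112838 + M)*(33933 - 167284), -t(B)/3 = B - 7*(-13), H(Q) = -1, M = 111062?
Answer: -29857288687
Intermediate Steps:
O = -1
t(B) = -273 - 3*B (t(B) = -3*(B - 7*(-13)) = -3*(B + 91) = -3*(91 + B) = -273 - 3*B)
b = -29857288909 (b = -9 + (112838 + 111062)*(33933 - 167284) = -9 + 223900*(-133351) = -9 - 29857288900 = -29857288909)
b - t(11*O - 6) = -29857288909 - (-273 - 3*(11*(-1) - 6)) = -29857288909 - (-273 - 3*(-11 - 6)) = -29857288909 - (-273 - 3*(-17)) = -29857288909 - (-273 + 51) = -29857288909 - 1*(-222) = -29857288909 + 222 = -29857288687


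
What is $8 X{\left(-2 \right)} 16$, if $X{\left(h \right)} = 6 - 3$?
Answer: $384$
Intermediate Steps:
$X{\left(h \right)} = 3$ ($X{\left(h \right)} = 6 - 3 = 3$)
$8 X{\left(-2 \right)} 16 = 8 \cdot 3 \cdot 16 = 24 \cdot 16 = 384$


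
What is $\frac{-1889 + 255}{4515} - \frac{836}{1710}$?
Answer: $- \frac{268}{315} \approx -0.85079$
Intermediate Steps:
$\frac{-1889 + 255}{4515} - \frac{836}{1710} = \left(-1634\right) \frac{1}{4515} - \frac{22}{45} = - \frac{38}{105} - \frac{22}{45} = - \frac{268}{315}$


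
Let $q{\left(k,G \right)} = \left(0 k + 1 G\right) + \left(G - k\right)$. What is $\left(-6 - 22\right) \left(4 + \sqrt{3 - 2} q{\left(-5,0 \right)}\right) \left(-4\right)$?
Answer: $1008$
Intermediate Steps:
$q{\left(k,G \right)} = - k + 2 G$ ($q{\left(k,G \right)} = \left(0 + G\right) + \left(G - k\right) = G + \left(G - k\right) = - k + 2 G$)
$\left(-6 - 22\right) \left(4 + \sqrt{3 - 2} q{\left(-5,0 \right)}\right) \left(-4\right) = \left(-6 - 22\right) \left(4 + \sqrt{3 - 2} \left(\left(-1\right) \left(-5\right) + 2 \cdot 0\right)\right) \left(-4\right) = \left(-6 - 22\right) \left(4 + \sqrt{1} \left(5 + 0\right)\right) \left(-4\right) = - 28 \left(4 + 1 \cdot 5\right) \left(-4\right) = - 28 \left(4 + 5\right) \left(-4\right) = \left(-28\right) 9 \left(-4\right) = \left(-252\right) \left(-4\right) = 1008$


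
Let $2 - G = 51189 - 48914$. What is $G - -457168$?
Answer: $454895$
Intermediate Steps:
$G = -2273$ ($G = 2 - \left(51189 - 48914\right) = 2 - 2275 = -2273$)
$G - -457168 = -2273 - -457168 = -2273 + 457168 = 454895$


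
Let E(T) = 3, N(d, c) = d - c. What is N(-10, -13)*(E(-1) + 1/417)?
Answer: 1252/139 ≈ 9.0072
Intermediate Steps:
N(-10, -13)*(E(-1) + 1/417) = (-10 - 1*(-13))*(3 + 1/417) = (-10 + 13)*(3 + 1/417) = 3*(1252/417) = 1252/139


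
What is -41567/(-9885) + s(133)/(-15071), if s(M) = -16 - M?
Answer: 627929122/148976835 ≈ 4.2149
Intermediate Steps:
-41567/(-9885) + s(133)/(-15071) = -41567/(-9885) + (-16 - 1*133)/(-15071) = -41567*(-1/9885) + (-16 - 133)*(-1/15071) = 41567/9885 - 149*(-1/15071) = 41567/9885 + 149/15071 = 627929122/148976835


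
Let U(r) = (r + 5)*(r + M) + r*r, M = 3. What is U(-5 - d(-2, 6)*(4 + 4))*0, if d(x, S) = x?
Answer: 0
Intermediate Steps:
U(r) = r² + (3 + r)*(5 + r) (U(r) = (r + 5)*(r + 3) + r*r = (5 + r)*(3 + r) + r² = (3 + r)*(5 + r) + r² = r² + (3 + r)*(5 + r))
U(-5 - d(-2, 6)*(4 + 4))*0 = (15 + 2*(-5 - (-2)*(4 + 4))² + 8*(-5 - (-2)*(4 + 4)))*0 = (15 + 2*(-5 - (-2)*8)² + 8*(-5 - (-2)*8))*0 = (15 + 2*(-5 - 1*(-16))² + 8*(-5 - 1*(-16)))*0 = (15 + 2*(-5 + 16)² + 8*(-5 + 16))*0 = (15 + 2*11² + 8*11)*0 = (15 + 2*121 + 88)*0 = (15 + 242 + 88)*0 = 345*0 = 0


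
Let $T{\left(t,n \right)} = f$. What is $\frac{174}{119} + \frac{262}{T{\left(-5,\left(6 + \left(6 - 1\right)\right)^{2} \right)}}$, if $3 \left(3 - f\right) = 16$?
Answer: $- \frac{1884}{17} \approx -110.82$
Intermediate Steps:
$f = - \frac{7}{3}$ ($f = 3 - \frac{16}{3} = - \frac{7}{3} \approx -2.3333$)
$T{\left(t,n \right)} = - \frac{7}{3}$
$\frac{174}{119} + \frac{262}{T{\left(-5,\left(6 + \left(6 - 1\right)\right)^{2} \right)}} = \frac{174}{119} + \frac{262}{- \frac{7}{3}} = 174 \cdot \frac{1}{119} + 262 \left(- \frac{3}{7}\right) = \frac{174}{119} - \frac{786}{7} = - \frac{1884}{17}$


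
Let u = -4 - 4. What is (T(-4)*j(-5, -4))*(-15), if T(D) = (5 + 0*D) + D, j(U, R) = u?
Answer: 120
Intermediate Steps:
u = -8
j(U, R) = -8
T(D) = 5 + D (T(D) = (5 + 0) + D = 5 + D)
(T(-4)*j(-5, -4))*(-15) = ((5 - 4)*(-8))*(-15) = (1*(-8))*(-15) = -8*(-15) = 120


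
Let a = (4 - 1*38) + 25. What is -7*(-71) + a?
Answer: 488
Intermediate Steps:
a = -9 (a = (4 - 38) + 25 = -34 + 25 = -9)
-7*(-71) + a = -7*(-71) - 9 = 497 - 9 = 488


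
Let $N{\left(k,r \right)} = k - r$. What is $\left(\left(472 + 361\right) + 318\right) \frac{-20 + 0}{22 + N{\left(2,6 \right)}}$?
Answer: $- \frac{11510}{9} \approx -1278.9$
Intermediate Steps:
$\left(\left(472 + 361\right) + 318\right) \frac{-20 + 0}{22 + N{\left(2,6 \right)}} = \left(\left(472 + 361\right) + 318\right) \frac{-20 + 0}{22 + \left(2 - 6\right)} = \left(833 + 318\right) \left(- \frac{20}{22 + \left(2 - 6\right)}\right) = 1151 \left(- \frac{20}{22 - 4}\right) = 1151 \left(- \frac{20}{18}\right) = 1151 \left(\left(-20\right) \frac{1}{18}\right) = 1151 \left(- \frac{10}{9}\right) = - \frac{11510}{9}$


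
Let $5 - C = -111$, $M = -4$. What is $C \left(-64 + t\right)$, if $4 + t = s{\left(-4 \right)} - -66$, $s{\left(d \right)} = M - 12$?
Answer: $-2088$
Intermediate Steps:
$C = 116$ ($C = 5 - -111 = 5 + 111 = 116$)
$s{\left(d \right)} = -16$ ($s{\left(d \right)} = -4 - 12 = -16$)
$t = 46$ ($t = -4 - -50 = -4 + \left(-16 + 66\right) = -4 + 50 = 46$)
$C \left(-64 + t\right) = 116 \left(-64 + 46\right) = 116 \left(-18\right) = -2088$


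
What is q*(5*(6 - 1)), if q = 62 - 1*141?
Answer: -1975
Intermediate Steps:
q = -79 (q = 62 - 141 = -79)
q*(5*(6 - 1)) = -395*(6 - 1) = -395*5 = -79*25 = -1975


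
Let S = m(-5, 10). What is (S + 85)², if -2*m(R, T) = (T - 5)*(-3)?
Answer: 34225/4 ≈ 8556.3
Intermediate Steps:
m(R, T) = -15/2 + 3*T/2 (m(R, T) = -(T - 5)*(-3)/2 = -(-5 + T)*(-3)/2 = -(15 - 3*T)/2 = -15/2 + 3*T/2)
S = 15/2 (S = -15/2 + (3/2)*10 = -15/2 + 15 = 15/2 ≈ 7.5000)
(S + 85)² = (15/2 + 85)² = (185/2)² = 34225/4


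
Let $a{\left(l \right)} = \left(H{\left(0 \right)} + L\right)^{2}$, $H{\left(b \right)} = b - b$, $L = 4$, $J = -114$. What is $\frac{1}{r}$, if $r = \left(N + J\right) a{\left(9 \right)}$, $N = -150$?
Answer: $- \frac{1}{4224} \approx -0.00023674$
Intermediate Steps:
$H{\left(b \right)} = 0$
$a{\left(l \right)} = 16$ ($a{\left(l \right)} = \left(0 + 4\right)^{2} = 4^{2} = 16$)
$r = -4224$ ($r = \left(-150 - 114\right) 16 = \left(-264\right) 16 = -4224$)
$\frac{1}{r} = \frac{1}{-4224} = - \frac{1}{4224}$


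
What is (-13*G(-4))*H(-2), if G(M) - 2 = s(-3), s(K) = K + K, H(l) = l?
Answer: -104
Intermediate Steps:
s(K) = 2*K
G(M) = -4 (G(M) = 2 + 2*(-3) = 2 - 6 = -4)
(-13*G(-4))*H(-2) = -13*(-4)*(-2) = 52*(-2) = -104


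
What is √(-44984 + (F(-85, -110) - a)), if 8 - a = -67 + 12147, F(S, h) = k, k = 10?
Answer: I*√32902 ≈ 181.39*I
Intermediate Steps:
F(S, h) = 10
a = -12072 (a = 8 - (-67 + 12147) = 8 - 1*12080 = 8 - 12080 = -12072)
√(-44984 + (F(-85, -110) - a)) = √(-44984 + (10 - 1*(-12072))) = √(-44984 + (10 + 12072)) = √(-44984 + 12082) = √(-32902) = I*√32902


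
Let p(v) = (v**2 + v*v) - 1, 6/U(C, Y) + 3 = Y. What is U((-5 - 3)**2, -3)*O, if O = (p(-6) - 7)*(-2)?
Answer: 128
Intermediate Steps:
U(C, Y) = 6/(-3 + Y)
p(v) = -1 + 2*v**2 (p(v) = (v**2 + v**2) - 1 = 2*v**2 - 1 = -1 + 2*v**2)
O = -128 (O = ((-1 + 2*(-6)**2) - 7)*(-2) = ((-1 + 2*36) - 7)*(-2) = ((-1 + 72) - 7)*(-2) = (71 - 7)*(-2) = 64*(-2) = -128)
U((-5 - 3)**2, -3)*O = (6/(-3 - 3))*(-128) = (6/(-6))*(-128) = (6*(-1/6))*(-128) = -1*(-128) = 128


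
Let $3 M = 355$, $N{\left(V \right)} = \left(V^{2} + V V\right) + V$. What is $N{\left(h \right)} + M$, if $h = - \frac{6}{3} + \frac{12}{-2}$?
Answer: $\frac{715}{3} \approx 238.33$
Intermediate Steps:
$h = -8$ ($h = \left(-6\right) \frac{1}{3} + 12 \left(- \frac{1}{2}\right) = -2 - 6 = -8$)
$N{\left(V \right)} = V + 2 V^{2}$ ($N{\left(V \right)} = \left(V^{2} + V^{2}\right) + V = 2 V^{2} + V = V + 2 V^{2}$)
$M = \frac{355}{3}$ ($M = \frac{1}{3} \cdot 355 = \frac{355}{3} \approx 118.33$)
$N{\left(h \right)} + M = - 8 \left(1 + 2 \left(-8\right)\right) + \frac{355}{3} = - 8 \left(1 - 16\right) + \frac{355}{3} = \left(-8\right) \left(-15\right) + \frac{355}{3} = 120 + \frac{355}{3} = \frac{715}{3}$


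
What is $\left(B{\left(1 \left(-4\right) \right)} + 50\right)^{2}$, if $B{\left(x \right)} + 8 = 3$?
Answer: $2025$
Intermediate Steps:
$B{\left(x \right)} = -5$ ($B{\left(x \right)} = -8 + 3 = -5$)
$\left(B{\left(1 \left(-4\right) \right)} + 50\right)^{2} = \left(-5 + 50\right)^{2} = 45^{2} = 2025$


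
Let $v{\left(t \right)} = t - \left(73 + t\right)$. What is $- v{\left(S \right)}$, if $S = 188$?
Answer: $73$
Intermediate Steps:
$v{\left(t \right)} = -73$ ($v{\left(t \right)} = t - \left(73 + t\right) = -73$)
$- v{\left(S \right)} = \left(-1\right) \left(-73\right) = 73$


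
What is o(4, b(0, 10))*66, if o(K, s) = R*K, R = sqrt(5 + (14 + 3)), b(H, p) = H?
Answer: 264*sqrt(22) ≈ 1238.3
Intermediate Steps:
R = sqrt(22) (R = sqrt(5 + 17) = sqrt(22) ≈ 4.6904)
o(K, s) = K*sqrt(22) (o(K, s) = sqrt(22)*K = K*sqrt(22))
o(4, b(0, 10))*66 = (4*sqrt(22))*66 = 264*sqrt(22)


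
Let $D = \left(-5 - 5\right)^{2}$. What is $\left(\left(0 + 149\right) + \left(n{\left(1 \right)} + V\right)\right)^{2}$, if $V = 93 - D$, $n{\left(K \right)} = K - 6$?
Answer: $18769$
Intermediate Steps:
$n{\left(K \right)} = -6 + K$ ($n{\left(K \right)} = K - 6 = -6 + K$)
$D = 100$ ($D = \left(-10\right)^{2} = 100$)
$V = -7$ ($V = 93 - 100 = -7$)
$\left(\left(0 + 149\right) + \left(n{\left(1 \right)} + V\right)\right)^{2} = \left(\left(0 + 149\right) + \left(\left(-6 + 1\right) - 7\right)\right)^{2} = \left(149 - 12\right)^{2} = 137^{2} = 18769$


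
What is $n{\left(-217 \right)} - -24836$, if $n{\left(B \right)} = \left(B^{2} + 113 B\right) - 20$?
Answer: $47384$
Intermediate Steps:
$n{\left(B \right)} = -20 + B^{2} + 113 B$
$n{\left(-217 \right)} - -24836 = \left(-20 + \left(-217\right)^{2} + 113 \left(-217\right)\right) - -24836 = \left(-20 + 47089 - 24521\right) + 24836 = 22548 + 24836 = 47384$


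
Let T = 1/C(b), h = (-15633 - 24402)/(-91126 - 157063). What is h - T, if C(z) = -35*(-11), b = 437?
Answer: 15165286/95552765 ≈ 0.15871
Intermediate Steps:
C(z) = 385
h = 40035/248189 (h = -40035/(-248189) = -40035*(-1/248189) = 40035/248189 ≈ 0.16131)
T = 1/385 ≈ 0.0025974
h - T = 40035/248189 - 1*1/385 = 40035/248189 - 1/385 = 15165286/95552765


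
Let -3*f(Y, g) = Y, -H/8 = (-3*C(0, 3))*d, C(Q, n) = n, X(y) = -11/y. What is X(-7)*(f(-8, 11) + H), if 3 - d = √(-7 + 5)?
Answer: 7216/21 - 792*I*√2/7 ≈ 343.62 - 160.01*I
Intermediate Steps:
d = 3 - I*√2 (d = 3 - √(-7 + 5) = 3 - √(-2) = 3 - I*√2 ≈ 3.0 - 1.4142*I)
H = 216 - 72*I*√2 (H = -8*(-3*3)*(3 - I*√2) = -(-72)*(3 - I*√2) = -8*(-27 + 9*I*√2) = 216 - 72*I*√2 ≈ 216.0 - 101.82*I)
f(Y, g) = -Y/3
X(-7)*(f(-8, 11) + H) = (-11/(-7))*(-⅓*(-8) + (216 - 72*I*√2)) = (-11*(-⅐))*(8/3 + (216 - 72*I*√2)) = 11*(656/3 - 72*I*√2)/7 = 7216/21 - 792*I*√2/7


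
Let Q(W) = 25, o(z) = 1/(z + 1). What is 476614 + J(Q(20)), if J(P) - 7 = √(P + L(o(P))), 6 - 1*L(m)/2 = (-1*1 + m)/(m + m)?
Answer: 476621 + √62 ≈ 4.7663e+5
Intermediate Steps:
o(z) = 1/(1 + z)
L(m) = 12 - (-1 + m)/m (L(m) = 12 - 2*(-1*1 + m)/(m + m) = 12 - 2*(-1 + m)/(2*m) = 12 - 2*(-1 + m)*1/(2*m) = 12 - (-1 + m)/m)
J(P) = 7 + √(12 + 2*P) (J(P) = 7 + √(P + (11 + 1/(1/(1 + P)))) = 7 + √(P + (11 + (1 + P))) = 7 + √(P + (12 + P)) = 7 + √(12 + 2*P))
476614 + J(Q(20)) = 476614 + (7 + √(12 + 2*25)) = 476614 + (7 + √(12 + 50)) = 476614 + (7 + √62) = 476621 + √62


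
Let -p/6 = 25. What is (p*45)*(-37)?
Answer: 249750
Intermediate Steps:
p = -150 (p = -6*25 = -150)
(p*45)*(-37) = -150*45*(-37) = -6750*(-37) = 249750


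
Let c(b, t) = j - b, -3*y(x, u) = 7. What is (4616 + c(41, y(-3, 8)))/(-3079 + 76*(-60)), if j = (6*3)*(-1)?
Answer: -4557/7639 ≈ -0.59654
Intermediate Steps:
y(x, u) = -7/3 (y(x, u) = -⅓*7 = -7/3)
j = -18 (j = 18*(-1) = -18)
c(b, t) = -18 - b
(4616 + c(41, y(-3, 8)))/(-3079 + 76*(-60)) = (4616 + (-18 - 1*41))/(-3079 + 76*(-60)) = (4616 + (-18 - 41))/(-3079 - 4560) = (4616 - 59)/(-7639) = 4557*(-1/7639) = -4557/7639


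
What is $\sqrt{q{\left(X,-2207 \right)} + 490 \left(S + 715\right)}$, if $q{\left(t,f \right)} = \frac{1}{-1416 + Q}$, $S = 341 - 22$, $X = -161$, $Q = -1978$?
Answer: $\frac{\sqrt{5836336108366}}{3394} \approx 711.8$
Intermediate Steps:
$S = 319$
$q{\left(t,f \right)} = - \frac{1}{3394}$ ($q{\left(t,f \right)} = \frac{1}{-1416 - 1978} = \frac{1}{-3394} = - \frac{1}{3394}$)
$\sqrt{q{\left(X,-2207 \right)} + 490 \left(S + 715\right)} = \sqrt{- \frac{1}{3394} + 490 \left(319 + 715\right)} = \sqrt{- \frac{1}{3394} + 490 \cdot 1034} = \sqrt{- \frac{1}{3394} + 506660} = \sqrt{\frac{1719604039}{3394}} = \frac{\sqrt{5836336108366}}{3394}$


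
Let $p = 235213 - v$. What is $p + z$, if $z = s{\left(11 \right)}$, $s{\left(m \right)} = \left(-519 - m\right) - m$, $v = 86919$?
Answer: $147753$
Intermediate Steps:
$s{\left(m \right)} = -519 - 2 m$
$z = -541$ ($z = -519 - 22 = -541$)
$p = 148294$ ($p = 235213 - 86919 = 148294$)
$p + z = 148294 - 541 = 147753$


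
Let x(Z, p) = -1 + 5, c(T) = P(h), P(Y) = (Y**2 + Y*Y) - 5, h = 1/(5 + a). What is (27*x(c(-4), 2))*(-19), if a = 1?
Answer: -2052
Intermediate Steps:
h = 1/6 (h = 1/(5 + 1) = 1/6 ≈ 0.16667)
P(Y) = -5 + 2*Y**2 (P(Y) = (Y**2 + Y**2) - 5 = 2*Y**2 - 5 = -5 + 2*Y**2)
c(T) = -89/18 (c(T) = -5 + 2*(1/6)**2 = -5 + 2*(1/36) = -5 + 1/18 = -89/18)
x(Z, p) = 4
(27*x(c(-4), 2))*(-19) = (27*4)*(-19) = 108*(-19) = -2052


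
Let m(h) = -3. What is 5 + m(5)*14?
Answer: -37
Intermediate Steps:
5 + m(5)*14 = 5 - 3*14 = 5 - 42 = -37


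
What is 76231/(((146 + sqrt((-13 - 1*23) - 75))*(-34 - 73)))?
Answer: -11129726/2292689 + 76231*I*sqrt(111)/2292689 ≈ -4.8544 + 0.35031*I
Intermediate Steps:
76231/(((146 + sqrt((-13 - 1*23) - 75))*(-34 - 73))) = 76231/(((146 + sqrt((-13 - 23) - 75))*(-107))) = 76231/(((146 + sqrt(-36 - 75))*(-107))) = 76231/(((146 + sqrt(-111))*(-107))) = 76231/(((146 + I*sqrt(111))*(-107))) = 76231/(-15622 - 107*I*sqrt(111))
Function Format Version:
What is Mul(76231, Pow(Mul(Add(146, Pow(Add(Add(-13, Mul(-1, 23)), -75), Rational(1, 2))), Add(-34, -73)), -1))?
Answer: Add(Rational(-11129726, 2292689), Mul(Rational(76231, 2292689), I, Pow(111, Rational(1, 2)))) ≈ Add(-4.8544, Mul(0.35031, I))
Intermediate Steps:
Mul(76231, Pow(Mul(Add(146, Pow(Add(Add(-13, Mul(-1, 23)), -75), Rational(1, 2))), Add(-34, -73)), -1)) = Mul(76231, Pow(Mul(Add(146, Pow(Add(Add(-13, -23), -75), Rational(1, 2))), -107), -1)) = Mul(76231, Pow(Mul(Add(146, Pow(Add(-36, -75), Rational(1, 2))), -107), -1)) = Mul(76231, Pow(Mul(Add(146, Pow(-111, Rational(1, 2))), -107), -1)) = Mul(76231, Pow(Mul(Add(146, Mul(I, Pow(111, Rational(1, 2)))), -107), -1)) = Mul(76231, Pow(Add(-15622, Mul(-107, I, Pow(111, Rational(1, 2)))), -1))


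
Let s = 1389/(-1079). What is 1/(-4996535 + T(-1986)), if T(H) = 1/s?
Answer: -1389/6940188194 ≈ -2.0014e-7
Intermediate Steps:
s = -1389/1079 (s = 1389*(-1/1079) = -1389/1079 ≈ -1.2873)
T(H) = -1079/1389 (T(H) = 1/(-1389/1079) = -1079/1389)
1/(-4996535 + T(-1986)) = 1/(-4996535 - 1079/1389) = 1/(-6940188194/1389) = -1389/6940188194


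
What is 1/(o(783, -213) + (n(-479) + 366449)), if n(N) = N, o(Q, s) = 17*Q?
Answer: 1/379281 ≈ 2.6366e-6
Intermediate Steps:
1/(o(783, -213) + (n(-479) + 366449)) = 1/(17*783 + (-479 + 366449)) = 1/(13311 + 365970) = 1/379281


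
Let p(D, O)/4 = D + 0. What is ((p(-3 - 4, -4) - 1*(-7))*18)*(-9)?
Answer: 3402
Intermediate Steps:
p(D, O) = 4*D (p(D, O) = 4*(D + 0) = 4*D)
((p(-3 - 4, -4) - 1*(-7))*18)*(-9) = ((4*(-3 - 4) - 1*(-7))*18)*(-9) = ((4*(-7) + 7)*18)*(-9) = ((-28 + 7)*18)*(-9) = -21*18*(-9) = -378*(-9) = 3402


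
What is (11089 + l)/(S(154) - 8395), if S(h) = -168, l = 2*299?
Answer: -11687/8563 ≈ -1.3648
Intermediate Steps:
l = 598
(11089 + l)/(S(154) - 8395) = (11089 + 598)/(-168 - 8395) = 11687/(-8563) = 11687*(-1/8563) = -11687/8563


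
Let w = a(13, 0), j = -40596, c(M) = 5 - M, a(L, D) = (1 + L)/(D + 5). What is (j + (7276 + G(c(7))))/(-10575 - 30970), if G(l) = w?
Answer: 23798/29675 ≈ 0.80195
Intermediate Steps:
a(L, D) = (1 + L)/(5 + D)
w = 14/5 (w = (1 + 13)/(5 + 0) = 14/5 ≈ 2.8000)
G(l) = 14/5
(j + (7276 + G(c(7))))/(-10575 - 30970) = (-40596 + (7276 + 14/5))/(-10575 - 30970) = (-40596 + 36394/5)/(-41545) = -166586/5*(-1/41545) = 23798/29675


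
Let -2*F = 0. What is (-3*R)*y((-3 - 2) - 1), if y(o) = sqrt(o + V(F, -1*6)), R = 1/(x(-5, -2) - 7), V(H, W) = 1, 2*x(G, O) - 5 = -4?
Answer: 6*I*sqrt(5)/13 ≈ 1.032*I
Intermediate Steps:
F = 0 (F = -1/2*0 = 0)
x(G, O) = 1/2 (x(G, O) = 5/2 + (1/2)*(-4) = 5/2 - 2 = 1/2)
R = -2/13 (R = 1/(1/2 - 7) = 1/(-13/2) = -2/13 ≈ -0.15385)
y(o) = sqrt(1 + o) (y(o) = sqrt(o + 1) = sqrt(1 + o))
(-3*R)*y((-3 - 2) - 1) = (-3*(-2/13))*sqrt(1 + ((-3 - 2) - 1)) = 6*sqrt(1 + (-5 - 1))/13 = 6*sqrt(1 - 6)/13 = 6*sqrt(-5)/13 = 6*(I*sqrt(5))/13 = 6*I*sqrt(5)/13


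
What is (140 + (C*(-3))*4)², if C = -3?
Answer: 30976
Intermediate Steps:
(140 + (C*(-3))*4)² = (140 - 3*(-3)*4)² = (140 + 9*4)² = (140 + 36)² = 176² = 30976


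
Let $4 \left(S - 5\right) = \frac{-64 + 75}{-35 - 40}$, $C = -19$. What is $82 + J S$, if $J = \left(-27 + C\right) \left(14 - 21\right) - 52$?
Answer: $\frac{14221}{10} \approx 1422.1$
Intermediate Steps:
$J = 270$ ($J = \left(-27 - 19\right) \left(14 - 21\right) - 52 = \left(-46\right) \left(-7\right) - 52 = 322 - 52 = 270$)
$S = \frac{1489}{300}$ ($S = 5 + \frac{\left(-64 + 75\right) \frac{1}{-35 - 40}}{4} = 5 + \frac{11 \frac{1}{-75}}{4} = 5 + \frac{11 \left(- \frac{1}{75}\right)}{4} = 5 + \frac{1}{4} \left(- \frac{11}{75}\right) = 5 - \frac{11}{300} = \frac{1489}{300} \approx 4.9633$)
$82 + J S = 82 + 270 \cdot \frac{1489}{300} = 82 + \frac{13401}{10} = \frac{14221}{10}$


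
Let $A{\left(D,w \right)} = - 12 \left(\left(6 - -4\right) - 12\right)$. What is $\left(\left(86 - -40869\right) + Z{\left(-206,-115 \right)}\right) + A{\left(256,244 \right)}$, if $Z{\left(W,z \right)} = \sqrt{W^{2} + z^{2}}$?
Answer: $40979 + \sqrt{55661} \approx 41215.0$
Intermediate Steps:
$A{\left(D,w \right)} = 24$ ($A{\left(D,w \right)} = - 12 \left(\left(6 + 4\right) - 12\right) = - 12 \left(10 - 12\right) = \left(-12\right) \left(-2\right) = 24$)
$\left(\left(86 - -40869\right) + Z{\left(-206,-115 \right)}\right) + A{\left(256,244 \right)} = \left(\left(86 - -40869\right) + \sqrt{\left(-206\right)^{2} + \left(-115\right)^{2}}\right) + 24 = \left(\left(86 + 40869\right) + \sqrt{42436 + 13225}\right) + 24 = \left(40955 + \sqrt{55661}\right) + 24 = 40979 + \sqrt{55661}$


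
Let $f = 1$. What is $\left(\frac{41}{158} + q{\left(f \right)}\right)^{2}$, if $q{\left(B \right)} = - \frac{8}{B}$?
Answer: $\frac{1495729}{24964} \approx 59.915$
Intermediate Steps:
$\left(\frac{41}{158} + q{\left(f \right)}\right)^{2} = \left(\frac{41}{158} - \frac{8}{1}\right)^{2} = \left(41 \cdot \frac{1}{158} - 8\right)^{2} = \left(\frac{41}{158} - 8\right)^{2} = \left(- \frac{1223}{158}\right)^{2} = \frac{1495729}{24964}$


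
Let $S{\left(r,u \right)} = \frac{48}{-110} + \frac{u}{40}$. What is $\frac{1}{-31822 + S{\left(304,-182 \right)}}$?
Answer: $- \frac{220}{7001937} \approx -3.142 \cdot 10^{-5}$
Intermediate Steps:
$S{\left(r,u \right)} = - \frac{24}{55} + \frac{u}{40}$ ($S{\left(r,u \right)} = 48 \left(- \frac{1}{110}\right) + u \frac{1}{40} = - \frac{24}{55} + \frac{u}{40}$)
$\frac{1}{-31822 + S{\left(304,-182 \right)}} = \frac{1}{-31822 + \left(- \frac{24}{55} + \frac{1}{40} \left(-182\right)\right)} = \frac{1}{-31822 - \frac{1097}{220}} = \frac{1}{- \frac{7001937}{220}} = - \frac{220}{7001937}$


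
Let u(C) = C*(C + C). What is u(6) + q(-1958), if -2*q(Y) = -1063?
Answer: 1207/2 ≈ 603.50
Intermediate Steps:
q(Y) = 1063/2 (q(Y) = -½*(-1063) = 1063/2)
u(C) = 2*C² (u(C) = C*(2*C) = 2*C²)
u(6) + q(-1958) = 2*6² + 1063/2 = 2*36 + 1063/2 = 72 + 1063/2 = 1207/2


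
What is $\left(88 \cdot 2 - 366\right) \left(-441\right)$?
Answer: $83790$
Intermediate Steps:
$\left(88 \cdot 2 - 366\right) \left(-441\right) = \left(176 - 366\right) \left(-441\right) = \left(-190\right) \left(-441\right) = 83790$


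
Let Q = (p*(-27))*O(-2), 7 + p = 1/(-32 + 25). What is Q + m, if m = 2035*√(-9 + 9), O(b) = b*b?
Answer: 5400/7 ≈ 771.43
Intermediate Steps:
O(b) = b²
p = -50/7 (p = -7 + 1/(-32 + 25) = -7 + 1/(-7) = -7 - ⅐ = -50/7 ≈ -7.1429)
Q = 5400/7 (Q = -50/7*(-27)*(-2)² = (1350/7)*4 = 5400/7 ≈ 771.43)
m = 0 (m = 2035*√0 = 2035*0 = 0)
Q + m = 5400/7 + 0 = 5400/7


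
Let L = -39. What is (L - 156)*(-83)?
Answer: 16185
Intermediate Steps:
(L - 156)*(-83) = (-39 - 156)*(-83) = -195*(-83) = 16185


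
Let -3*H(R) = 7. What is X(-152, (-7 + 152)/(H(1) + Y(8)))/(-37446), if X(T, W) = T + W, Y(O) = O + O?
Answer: 5797/1535286 ≈ 0.0037758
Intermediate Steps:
Y(O) = 2*O
H(R) = -7/3 (H(R) = -⅓*7 = -7/3)
X(-152, (-7 + 152)/(H(1) + Y(8)))/(-37446) = (-152 + (-7 + 152)/(-7/3 + 2*8))/(-37446) = (-152 + 145/(-7/3 + 16))*(-1/37446) = (-152 + 145/(41/3))*(-1/37446) = (-152 + 145*(3/41))*(-1/37446) = (-152 + 435/41)*(-1/37446) = -5797/41*(-1/37446) = 5797/1535286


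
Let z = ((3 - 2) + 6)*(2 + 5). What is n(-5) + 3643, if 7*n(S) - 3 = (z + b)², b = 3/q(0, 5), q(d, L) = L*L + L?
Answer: 398783/100 ≈ 3987.8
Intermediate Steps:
z = 49 (z = (1 + 6)*7 = 7*7 = 49)
q(d, L) = L + L² (q(d, L) = L² + L = L + L²)
b = ⅒ (b = 3/((5*(1 + 5))) = 3/((5*6)) = 3/30 = 3*(1/30) = ⅒ ≈ 0.10000)
n(S) = 34483/100 (n(S) = 3/7 + (49 + ⅒)²/7 = 3/7 + (491/10)²/7 = 3/7 + (⅐)*(241081/100) = 3/7 + 241081/700 = 34483/100)
n(-5) + 3643 = 34483/100 + 3643 = 398783/100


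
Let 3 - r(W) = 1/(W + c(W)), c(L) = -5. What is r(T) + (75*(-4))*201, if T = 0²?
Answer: -301484/5 ≈ -60297.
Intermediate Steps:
T = 0
r(W) = 3 - 1/(-5 + W) (r(W) = 3 - 1/(W - 5) = 3 - 1/(-5 + W))
r(T) + (75*(-4))*201 = (-16 + 3*0)/(-5 + 0) + (75*(-4))*201 = (-16 + 0)/(-5) - 300*201 = -⅕*(-16) - 60300 = 16/5 - 60300 = -301484/5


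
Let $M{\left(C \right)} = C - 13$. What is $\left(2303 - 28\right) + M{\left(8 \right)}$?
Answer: $2270$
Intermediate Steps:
$M{\left(C \right)} = -13 + C$
$\left(2303 - 28\right) + M{\left(8 \right)} = \left(2303 - 28\right) + \left(-13 + 8\right) = 2275 - 5 = 2270$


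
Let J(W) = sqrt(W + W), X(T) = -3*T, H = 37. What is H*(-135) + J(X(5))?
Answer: -4995 + I*sqrt(30) ≈ -4995.0 + 5.4772*I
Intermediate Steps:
J(W) = sqrt(2)*sqrt(W) (J(W) = sqrt(2*W) = sqrt(2)*sqrt(W))
H*(-135) + J(X(5)) = 37*(-135) + sqrt(2)*sqrt(-3*5) = -4995 + sqrt(2)*sqrt(-15) = -4995 + sqrt(2)*(I*sqrt(15)) = -4995 + I*sqrt(30)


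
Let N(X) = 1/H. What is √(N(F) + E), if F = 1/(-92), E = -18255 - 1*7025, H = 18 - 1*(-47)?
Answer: I*√106807935/65 ≈ 159.0*I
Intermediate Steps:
H = 65 (H = 18 + 47 = 65)
E = -25280 (E = -18255 - 7025 = -25280)
F = -1/92 ≈ -0.010870
N(X) = 1/65
√(N(F) + E) = √(1/65 - 25280) = √(-1643199/65) = I*√106807935/65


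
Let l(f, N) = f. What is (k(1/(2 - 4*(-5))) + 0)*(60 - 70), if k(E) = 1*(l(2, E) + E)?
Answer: -225/11 ≈ -20.455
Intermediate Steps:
k(E) = 2 + E (k(E) = 1*(2 + E) = 2 + E)
(k(1/(2 - 4*(-5))) + 0)*(60 - 70) = ((2 + 1/(2 - 4*(-5))) + 0)*(60 - 70) = ((2 + 1/(2 + 20)) + 0)*(-10) = ((2 + 1/22) + 0)*(-10) = (45/22 + 0)*(-10) = (45/22)*(-10) = -225/11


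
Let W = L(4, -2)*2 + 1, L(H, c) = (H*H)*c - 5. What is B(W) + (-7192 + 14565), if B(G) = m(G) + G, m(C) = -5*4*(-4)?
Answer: 7380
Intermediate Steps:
L(H, c) = -5 + c*H² (L(H, c) = H²*c - 5 = c*H² - 5 = -5 + c*H²)
m(C) = 80 (m(C) = -20*(-4) = 80)
W = -73 (W = (-5 - 2*4²)*2 + 1 = (-5 - 2*16)*2 + 1 = (-5 - 32)*2 + 1 = -37*2 + 1 = -74 + 1 = -73)
B(G) = 80 + G
B(W) + (-7192 + 14565) = (80 - 73) + (-7192 + 14565) = 7 + 7373 = 7380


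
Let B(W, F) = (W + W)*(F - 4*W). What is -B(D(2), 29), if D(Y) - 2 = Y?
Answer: -104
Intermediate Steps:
D(Y) = 2 + Y
B(W, F) = 2*W*(F - 4*W) (B(W, F) = (2*W)*(F - 4*W) = 2*W*(F - 4*W))
-B(D(2), 29) = -2*(2 + 2)*(29 - 4*(2 + 2)) = -2*4*(29 - 4*4) = -2*4*(29 - 16) = -2*4*13 = -1*104 = -104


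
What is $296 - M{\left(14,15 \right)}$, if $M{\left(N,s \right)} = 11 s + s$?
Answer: $116$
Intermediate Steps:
$M{\left(N,s \right)} = 12 s$
$296 - M{\left(14,15 \right)} = 296 - 12 \cdot 15 = 296 - 180 = 116$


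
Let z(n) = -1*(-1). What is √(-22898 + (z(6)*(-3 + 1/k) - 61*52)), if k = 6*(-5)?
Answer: I*√23465730/30 ≈ 161.47*I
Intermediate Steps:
z(n) = 1
k = -30
√(-22898 + (z(6)*(-3 + 1/k) - 61*52)) = √(-22898 + (1*(-3 + 1/(-30)) - 61*52)) = √(-22898 + (1*(-3 - 1/30) - 3172)) = √(-22898 + (1*(-91/30) - 3172)) = √(-22898 + (-91/30 - 3172)) = √(-22898 - 95251/30) = √(-782191/30) = I*√23465730/30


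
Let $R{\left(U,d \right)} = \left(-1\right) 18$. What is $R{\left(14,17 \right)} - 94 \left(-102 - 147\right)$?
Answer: $23388$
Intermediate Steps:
$R{\left(U,d \right)} = -18$
$R{\left(14,17 \right)} - 94 \left(-102 - 147\right) = -18 - 94 \left(-102 - 147\right) = -18 - -23406 = -18 + 23406 = 23388$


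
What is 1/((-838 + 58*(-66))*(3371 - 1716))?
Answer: -1/7722230 ≈ -1.2950e-7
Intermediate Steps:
1/((-838 + 58*(-66))*(3371 - 1716)) = 1/((-838 - 3828)*1655) = 1/(-4666*1655) = 1/(-7722230) = -1/7722230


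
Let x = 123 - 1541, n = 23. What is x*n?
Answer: -32614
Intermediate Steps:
x = -1418
x*n = -1418*23 = -32614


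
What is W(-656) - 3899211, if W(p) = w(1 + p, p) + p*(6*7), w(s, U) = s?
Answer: -3927418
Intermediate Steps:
W(p) = 1 + 43*p (W(p) = (1 + p) + p*(6*7) = (1 + p) + p*42 = (1 + p) + 42*p = 1 + 43*p)
W(-656) - 3899211 = (1 + 43*(-656)) - 3899211 = (1 - 28208) - 3899211 = -28207 - 3899211 = -3927418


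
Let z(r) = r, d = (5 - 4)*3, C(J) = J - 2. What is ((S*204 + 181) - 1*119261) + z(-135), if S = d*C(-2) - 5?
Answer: -122683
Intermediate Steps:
C(J) = -2 + J
d = 3 (d = 1*3 = 3)
S = -17 (S = 3*(-2 - 2) - 5 = 3*(-4) - 5 = -12 - 5 = -17)
((S*204 + 181) - 1*119261) + z(-135) = ((-17*204 + 181) - 1*119261) - 135 = ((-3468 + 181) - 119261) - 135 = (-3287 - 119261) - 135 = -122548 - 135 = -122683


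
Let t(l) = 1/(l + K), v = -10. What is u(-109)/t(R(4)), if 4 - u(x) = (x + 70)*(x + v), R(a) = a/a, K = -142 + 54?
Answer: 403419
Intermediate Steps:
K = -88
R(a) = 1
t(l) = 1/(-88 + l) (t(l) = 1/(l - 88) = 1/(-88 + l))
u(x) = 4 - (-10 + x)*(70 + x) (u(x) = 4 - (x + 70)*(x - 10) = 4 - (70 + x)*(-10 + x) = 4 - (-10 + x)*(70 + x))
u(-109)/t(R(4)) = (704 - 1*(-109)**2 - 60*(-109))/(1/(-88 + 1)) = (704 - 1*11881 + 6540)/(1/(-87)) = (704 - 11881 + 6540)/(-1/87) = -4637*(-87) = 403419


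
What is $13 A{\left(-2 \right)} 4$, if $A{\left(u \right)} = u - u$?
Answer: $0$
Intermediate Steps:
$A{\left(u \right)} = 0$
$13 A{\left(-2 \right)} 4 = 13 \cdot 0 \cdot 4 = 0 \cdot 4 = 0$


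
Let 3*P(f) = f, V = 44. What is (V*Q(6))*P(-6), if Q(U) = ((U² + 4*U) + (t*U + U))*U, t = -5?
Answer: -19008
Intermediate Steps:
P(f) = f/3
Q(U) = U³ (Q(U) = ((U² + 4*U) + (-5*U + U))*U = ((U² + 4*U) - 4*U)*U = U²*U = U³)
(V*Q(6))*P(-6) = (44*6³)*((⅓)*(-6)) = (44*216)*(-2) = 9504*(-2) = -19008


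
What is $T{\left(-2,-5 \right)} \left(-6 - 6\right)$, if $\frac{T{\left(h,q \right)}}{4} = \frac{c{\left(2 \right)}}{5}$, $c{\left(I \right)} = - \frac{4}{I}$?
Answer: $\frac{96}{5} \approx 19.2$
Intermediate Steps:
$T{\left(h,q \right)} = - \frac{8}{5}$ ($T{\left(h,q \right)} = 4 \frac{\left(-4\right) \frac{1}{2}}{5} = 4 \left(-4\right) \frac{1}{2} \cdot \frac{1}{5} = 4 \left(\left(-2\right) \frac{1}{5}\right) = 4 \left(- \frac{2}{5}\right) = - \frac{8}{5}$)
$T{\left(-2,-5 \right)} \left(-6 - 6\right) = - \frac{8 \left(-6 - 6\right)}{5} = \left(- \frac{8}{5}\right) \left(-12\right) = \frac{96}{5}$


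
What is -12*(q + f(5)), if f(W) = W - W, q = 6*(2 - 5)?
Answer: 216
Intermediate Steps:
q = -18 (q = 6*(-3) = -18)
f(W) = 0
-12*(q + f(5)) = -12*(-18 + 0) = -12*(-18) = 216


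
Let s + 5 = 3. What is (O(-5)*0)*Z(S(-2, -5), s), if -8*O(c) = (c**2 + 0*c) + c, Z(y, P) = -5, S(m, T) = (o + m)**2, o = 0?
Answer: 0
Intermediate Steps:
s = -2 (s = -5 + 3 = -2)
S(m, T) = m**2 (S(m, T) = (0 + m)**2 = m**2)
O(c) = -c/8 - c**2/8 (O(c) = -((c**2 + 0*c) + c)/8 = -((c**2 + 0) + c)/8 = -(c**2 + c)/8 = -(c + c**2)/8 = -c/8 - c**2/8)
(O(-5)*0)*Z(S(-2, -5), s) = (-1/8*(-5)*(1 - 5)*0)*(-5) = (-1/8*(-5)*(-4)*0)*(-5) = -5/2*0*(-5) = 0*(-5) = 0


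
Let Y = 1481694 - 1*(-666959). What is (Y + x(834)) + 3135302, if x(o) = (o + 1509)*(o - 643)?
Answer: 5731468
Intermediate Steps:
x(o) = (-643 + o)*(1509 + o) (x(o) = (1509 + o)*(-643 + o) = (-643 + o)*(1509 + o))
Y = 2148653 (Y = 1481694 + 666959 = 2148653)
(Y + x(834)) + 3135302 = (2148653 + (-970287 + 834² + 866*834)) + 3135302 = (2148653 + (-970287 + 695556 + 722244)) + 3135302 = (2148653 + 447513) + 3135302 = 2596166 + 3135302 = 5731468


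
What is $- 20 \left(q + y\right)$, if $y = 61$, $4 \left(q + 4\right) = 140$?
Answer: $-1840$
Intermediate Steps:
$q = 31$ ($q = -4 + \frac{1}{4} \cdot 140 = -4 + 35 = 31$)
$- 20 \left(q + y\right) = - 20 \left(31 + 61\right) = \left(-20\right) 92 = -1840$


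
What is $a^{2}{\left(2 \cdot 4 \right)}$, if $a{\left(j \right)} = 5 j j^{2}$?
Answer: $6553600$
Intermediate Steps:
$a{\left(j \right)} = 5 j^{3}$
$a^{2}{\left(2 \cdot 4 \right)} = \left(5 \left(2 \cdot 4\right)^{3}\right)^{2} = \left(5 \cdot 8^{3}\right)^{2} = \left(5 \cdot 512\right)^{2} = 2560^{2} = 6553600$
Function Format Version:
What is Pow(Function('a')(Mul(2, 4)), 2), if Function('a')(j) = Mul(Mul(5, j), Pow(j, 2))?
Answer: 6553600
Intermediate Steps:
Function('a')(j) = Mul(5, Pow(j, 3))
Pow(Function('a')(Mul(2, 4)), 2) = Pow(Mul(5, Pow(Mul(2, 4), 3)), 2) = Pow(Mul(5, Pow(8, 3)), 2) = Pow(Mul(5, 512), 2) = Pow(2560, 2) = 6553600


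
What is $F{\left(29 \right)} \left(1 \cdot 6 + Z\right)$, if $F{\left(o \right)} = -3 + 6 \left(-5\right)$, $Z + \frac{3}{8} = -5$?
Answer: $- \frac{165}{8} \approx -20.625$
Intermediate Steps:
$Z = - \frac{43}{8}$ ($Z = - \frac{3}{8} - 5 = - \frac{43}{8} \approx -5.375$)
$F{\left(o \right)} = -33$ ($F{\left(o \right)} = -3 - 30 = -33$)
$F{\left(29 \right)} \left(1 \cdot 6 + Z\right) = - 33 \left(1 \cdot 6 - \frac{43}{8}\right) = - 33 \left(6 - \frac{43}{8}\right) = \left(-33\right) \frac{5}{8} = - \frac{165}{8}$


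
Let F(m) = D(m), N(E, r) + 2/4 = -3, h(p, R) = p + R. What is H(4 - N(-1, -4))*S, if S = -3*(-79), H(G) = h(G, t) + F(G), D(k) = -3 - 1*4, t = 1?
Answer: 711/2 ≈ 355.50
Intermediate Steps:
h(p, R) = R + p
N(E, r) = -7/2 (N(E, r) = -1/2 - 3 = -7/2)
D(k) = -7 (D(k) = -3 - 4 = -7)
F(m) = -7
H(G) = -6 + G (H(G) = (1 + G) - 7 = -6 + G)
S = 237
H(4 - N(-1, -4))*S = (-6 + (4 - 1*(-7/2)))*237 = (-6 + (4 + 7/2))*237 = (-6 + 15/2)*237 = (3/2)*237 = 711/2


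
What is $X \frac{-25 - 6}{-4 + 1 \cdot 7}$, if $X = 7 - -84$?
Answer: $- \frac{2821}{3} \approx -940.33$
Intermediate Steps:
$X = 91$ ($X = 7 + 84 = 91$)
$X \frac{-25 - 6}{-4 + 1 \cdot 7} = 91 \frac{-25 - 6}{-4 + 1 \cdot 7} = 91 \left(- \frac{31}{-4 + 7}\right) = 91 \left(- \frac{31}{3}\right) = - \frac{2821}{3}$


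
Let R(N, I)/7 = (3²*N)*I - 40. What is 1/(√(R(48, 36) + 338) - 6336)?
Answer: -288/1819817 - √108922/40035974 ≈ -0.00016650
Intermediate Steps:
R(N, I) = -280 + 63*I*N (R(N, I) = 7*((3²*N)*I - 40) = 7*((9*N)*I - 40) = 7*(9*I*N - 40) = 7*(-40 + 9*I*N) = -280 + 63*I*N)
1/(√(R(48, 36) + 338) - 6336) = 1/(√((-280 + 63*36*48) + 338) - 6336) = 1/(√((-280 + 108864) + 338) - 6336) = 1/(√(108584 + 338) - 6336) = 1/(√108922 - 6336) = 1/(-6336 + √108922)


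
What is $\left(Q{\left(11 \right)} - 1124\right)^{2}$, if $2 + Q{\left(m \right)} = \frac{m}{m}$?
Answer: $1265625$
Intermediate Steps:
$Q{\left(m \right)} = -1$ ($Q{\left(m \right)} = -2 + \frac{m}{m} = -2 + 1 = -1$)
$\left(Q{\left(11 \right)} - 1124\right)^{2} = \left(-1 - 1124\right)^{2} = \left(-1125\right)^{2} = 1265625$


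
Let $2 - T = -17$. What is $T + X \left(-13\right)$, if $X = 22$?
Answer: $-267$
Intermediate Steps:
$T = 19$ ($T = 2 - -17 = 2 + 17 = 19$)
$T + X \left(-13\right) = 19 + 22 \left(-13\right) = 19 - 286 = -267$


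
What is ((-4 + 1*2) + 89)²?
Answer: 7569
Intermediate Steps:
((-4 + 1*2) + 89)² = ((-4 + 2) + 89)² = (-2 + 89)² = 87² = 7569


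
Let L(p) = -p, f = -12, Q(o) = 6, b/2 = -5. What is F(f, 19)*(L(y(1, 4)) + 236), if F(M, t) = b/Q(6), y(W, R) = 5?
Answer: -385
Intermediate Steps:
b = -10 (b = 2*(-5) = -10)
F(M, t) = -5/3 (F(M, t) = -10/6 = -10*1/6 = -5/3)
F(f, 19)*(L(y(1, 4)) + 236) = -5*(-1*5 + 236)/3 = -5*(-5 + 236)/3 = -5/3*231 = -385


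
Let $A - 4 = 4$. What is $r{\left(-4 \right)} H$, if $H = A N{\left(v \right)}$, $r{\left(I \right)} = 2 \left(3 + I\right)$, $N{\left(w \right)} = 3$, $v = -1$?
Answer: $-48$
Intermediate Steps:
$A = 8$ ($A = 4 + 4 = 8$)
$r{\left(I \right)} = 6 + 2 I$
$H = 24$ ($H = 8 \cdot 3 = 24$)
$r{\left(-4 \right)} H = \left(6 + 2 \left(-4\right)\right) 24 = \left(6 - 8\right) 24 = \left(-2\right) 24 = -48$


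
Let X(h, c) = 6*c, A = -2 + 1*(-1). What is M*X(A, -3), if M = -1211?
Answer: 21798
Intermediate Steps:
A = -3 (A = -2 - 1 = -3)
M*X(A, -3) = -7266*(-3) = -1211*(-18) = 21798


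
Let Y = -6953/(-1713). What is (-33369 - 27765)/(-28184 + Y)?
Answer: 4553154/2098793 ≈ 2.1694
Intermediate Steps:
Y = 6953/1713 (Y = -6953*(-1/1713) = 6953/1713 ≈ 4.0590)
(-33369 - 27765)/(-28184 + Y) = (-33369 - 27765)/(-28184 + 6953/1713) = -61134/(-48272239/1713) = -61134*(-1713/48272239) = 4553154/2098793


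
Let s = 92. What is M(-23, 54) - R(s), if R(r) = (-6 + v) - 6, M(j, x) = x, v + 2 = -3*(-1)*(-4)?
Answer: 80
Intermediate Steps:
v = -14 (v = -2 - 3*(-1)*(-4) = -2 + 3*(-4) = -2 - 12 = -14)
R(r) = -26 (R(r) = (-6 - 14) - 6 = -20 - 6 = -26)
M(-23, 54) - R(s) = 54 - 1*(-26) = 54 + 26 = 80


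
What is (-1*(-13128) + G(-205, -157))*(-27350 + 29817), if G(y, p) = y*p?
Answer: 111787171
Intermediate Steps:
G(y, p) = p*y
(-1*(-13128) + G(-205, -157))*(-27350 + 29817) = (-1*(-13128) - 157*(-205))*(-27350 + 29817) = (13128 + 32185)*2467 = 45313*2467 = 111787171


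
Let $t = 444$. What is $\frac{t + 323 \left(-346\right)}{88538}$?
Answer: $- \frac{55657}{44269} \approx -1.2572$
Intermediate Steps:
$\frac{t + 323 \left(-346\right)}{88538} = \frac{444 + 323 \left(-346\right)}{88538} = \left(444 - 111758\right) \frac{1}{88538} = \left(-111314\right) \frac{1}{88538} = - \frac{55657}{44269}$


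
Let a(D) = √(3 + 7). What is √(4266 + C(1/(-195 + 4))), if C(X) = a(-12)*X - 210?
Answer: √(147966936 - 191*√10)/191 ≈ 63.687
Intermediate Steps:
a(D) = √10
C(X) = -210 + X*√10 (C(X) = √10*X - 210 = X*√10 - 210 = -210 + X*√10)
√(4266 + C(1/(-195 + 4))) = √(4266 + (-210 + √10/(-195 + 4))) = √(4266 + (-210 + √10/(-191))) = √(4266 + (-210 - √10/191)) = √(4056 - √10/191)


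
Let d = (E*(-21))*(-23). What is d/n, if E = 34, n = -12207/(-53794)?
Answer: 22651412/313 ≈ 72369.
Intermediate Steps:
n = 939/4138 (n = -12207*(-1/53794) = 939/4138 ≈ 0.22692)
d = 16422 (d = (34*(-21))*(-23) = -714*(-23) = 16422)
d/n = 16422/(939/4138) = 16422*(4138/939) = 22651412/313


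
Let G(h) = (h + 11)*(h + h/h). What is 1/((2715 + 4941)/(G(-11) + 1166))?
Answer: 53/348 ≈ 0.15230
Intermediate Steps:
G(h) = (1 + h)*(11 + h) (G(h) = (11 + h)*(h + 1) = (11 + h)*(1 + h) = (1 + h)*(11 + h))
1/((2715 + 4941)/(G(-11) + 1166)) = 1/((2715 + 4941)/((11 + (-11)² + 12*(-11)) + 1166)) = 1/(7656/((11 + 121 - 132) + 1166)) = 1/(7656/(0 + 1166)) = 1/(7656/1166) = 1/(7656*(1/1166)) = 1/(348/53) = 53/348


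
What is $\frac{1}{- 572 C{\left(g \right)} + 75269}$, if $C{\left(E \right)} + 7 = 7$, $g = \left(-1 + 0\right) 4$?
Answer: $\frac{1}{75269} \approx 1.3286 \cdot 10^{-5}$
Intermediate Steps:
$g = -4$ ($g = \left(-1\right) 4 = -4$)
$C{\left(E \right)} = 0$ ($C{\left(E \right)} = -7 + 7 = 0$)
$\frac{1}{- 572 C{\left(g \right)} + 75269} = \frac{1}{\left(-572\right) 0 + 75269} = \frac{1}{0 + 75269} = \frac{1}{75269}$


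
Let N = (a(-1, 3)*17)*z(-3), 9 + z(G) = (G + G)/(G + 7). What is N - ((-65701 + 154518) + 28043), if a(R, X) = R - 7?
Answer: -115432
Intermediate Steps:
a(R, X) = -7 + R
z(G) = -9 + 2*G/(7 + G) (z(G) = -9 + (G + G)/(G + 7) = -9 + (2*G)/(7 + G) = -9 + 2*G/(7 + G))
N = 1428 (N = ((-7 - 1)*17)*(7*(-9 - 1*(-3))/(7 - 3)) = (-8*17)*(7*(-9 + 3)/4) = -952*(-6)/4 = -136*(-21/2) = 1428)
N - ((-65701 + 154518) + 28043) = 1428 - ((-65701 + 154518) + 28043) = 1428 - (88817 + 28043) = 1428 - 1*116860 = 1428 - 116860 = -115432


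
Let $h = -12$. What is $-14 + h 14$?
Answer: $-182$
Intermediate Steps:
$-14 + h 14 = -14 - 168 = -182$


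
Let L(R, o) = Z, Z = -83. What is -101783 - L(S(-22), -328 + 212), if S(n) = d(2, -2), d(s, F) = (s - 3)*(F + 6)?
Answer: -101700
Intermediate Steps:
d(s, F) = (-3 + s)*(6 + F)
S(n) = -4 (S(n) = -18 - 3*(-2) + 6*2 - 2*2 = -18 + 6 + 12 - 4 = -4)
L(R, o) = -83
-101783 - L(S(-22), -328 + 212) = -101783 - 1*(-83) = -101783 + 83 = -101700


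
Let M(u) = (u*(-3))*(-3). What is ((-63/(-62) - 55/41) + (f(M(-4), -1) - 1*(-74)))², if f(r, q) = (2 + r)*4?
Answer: 25100381761/6461764 ≈ 3884.4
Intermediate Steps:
M(u) = 9*u (M(u) = -3*u*(-3) = 9*u)
f(r, q) = 8 + 4*r
((-63/(-62) - 55/41) + (f(M(-4), -1) - 1*(-74)))² = ((-63/(-62) - 55/41) + ((8 + 4*(9*(-4))) - 1*(-74)))² = ((-63*(-1/62) - 55*1/41) + ((8 + 4*(-36)) + 74))² = ((63/62 - 55/41) + ((8 - 144) + 74))² = (-827/2542 + (-136 + 74))² = (-827/2542 - 62)² = (-158431/2542)² = 25100381761/6461764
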